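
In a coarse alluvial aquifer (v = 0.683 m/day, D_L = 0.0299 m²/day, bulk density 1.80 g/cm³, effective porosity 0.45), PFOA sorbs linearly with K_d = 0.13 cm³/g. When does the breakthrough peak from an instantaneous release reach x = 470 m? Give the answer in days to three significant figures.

Retardation factor R = 1 + ρ_b·K_d/n = 1 + 1.80 × 0.13/0.45 = 1.520.
Sorption retards both mechanisms: v_R = v/R = 0.4493 m/day, D_R = D/R = 0.01967 m²/day.
Peak time from v_R²t² + 2D_R t − x² = 0: t = (√(D_R² + v_R²x²) − D_R)/v_R².
√(D_R² + v_R²x²) = √(0.01967² + 0.4493² × 470²) = 211.2; v_R² = 0.2019.
t = (211.2 − 0.01967)/0.2019 = 1050 days.

1050 days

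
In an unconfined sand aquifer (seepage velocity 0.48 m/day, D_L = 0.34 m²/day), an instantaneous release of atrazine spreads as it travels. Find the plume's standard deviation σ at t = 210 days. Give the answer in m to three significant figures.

11.9 m

Dispersive spreading gives a Gaussian with σ² = 2Dt; advection only shifts the center.
σ = √(2 × 0.34 × 210) = 11.9 m.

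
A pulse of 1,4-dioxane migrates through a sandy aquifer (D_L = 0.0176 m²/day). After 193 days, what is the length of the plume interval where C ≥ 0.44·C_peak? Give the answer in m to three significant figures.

The plume is Gaussian with σ = √(2Dt) = √(2 × 0.0176 × 193) = 2.606 m.
C/C_peak = exp(−Δx²/(2σ²)) = 0.44 ⇒ Δx = σ·√(−2 ln 0.44) = 2.606 × 1.281 = 3.338 m.
Width = 2Δx = 6.68 m.

6.68 m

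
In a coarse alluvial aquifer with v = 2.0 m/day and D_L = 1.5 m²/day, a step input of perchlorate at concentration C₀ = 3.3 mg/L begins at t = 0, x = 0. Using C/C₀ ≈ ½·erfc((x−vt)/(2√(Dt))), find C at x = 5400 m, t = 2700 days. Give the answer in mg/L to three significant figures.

For a continuous step input, C/C₀ ≈ ½·erfc((x−vt)/(2√(Dt))).
vt = 2.0 × 2700 = 5400 m and 2√(Dt) = 2√(1.5 × 2700) = 127.3 m.
Argument (x−vt)/(2√(Dt)) = (5400 − 5400)/127.3 = 0; ½·erfc(0) = 0.5000.
C = 3.3 × 0.5000 = 1.65 mg/L.

1.65 mg/L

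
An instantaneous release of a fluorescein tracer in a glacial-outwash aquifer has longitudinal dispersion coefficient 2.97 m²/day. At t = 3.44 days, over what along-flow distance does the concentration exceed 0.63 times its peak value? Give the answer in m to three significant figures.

The plume is Gaussian with σ = √(2Dt) = √(2 × 2.97 × 3.44) = 4.520 m.
C/C_peak = exp(−Δx²/(2σ²)) = 0.63 ⇒ Δx = σ·√(−2 ln 0.63) = 4.520 × 0.9613 = 4.345 m.
Width = 2Δx = 8.69 m.

8.69 m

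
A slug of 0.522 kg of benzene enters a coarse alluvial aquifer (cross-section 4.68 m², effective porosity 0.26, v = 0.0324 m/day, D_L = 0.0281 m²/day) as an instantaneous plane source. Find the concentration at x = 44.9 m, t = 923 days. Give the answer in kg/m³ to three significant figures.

For an instantaneous plane source, C(x,t) = M/(n_e·A·√(4πDt)) · exp(−(x−vt)²/(4Dt)), with n_e·A the pore (flow) area.
Plume center vt = 0.0324 × 923 = 29.9052 m, so the well at 44.9 m is 14.9948 m downgradient of the peak.
√(4πDt) = 18.05 m, giving peak height M/(n_e·A·√(4πDt)) = 0.522/(0.26 × 4.68 × 18.05) = 0.02377 kg/m³.
(x−vt)²/(4Dt) = (14.9948)²/(4 × 0.0281 × 923) = 2.167; exp(−2.167) = 0.1145.
C = 0.02377 × 0.1145 = 0.00272 kg/m³.

0.00272 kg/m³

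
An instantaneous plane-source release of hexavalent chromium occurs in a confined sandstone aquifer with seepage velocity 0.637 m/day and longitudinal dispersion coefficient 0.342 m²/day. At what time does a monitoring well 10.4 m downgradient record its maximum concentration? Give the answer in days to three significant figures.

For the 1D instantaneous-source solution, setting ∂C/∂t = 0 at fixed x gives v²t² + 2Dt − x² = 0, so t = (√(D² + v²x²) − D)/v².
√(D² + v²x²) = √(0.342² + 0.637² × 10.4²) = 6.634; v² = 0.405769.
t = (6.634 − 0.342)/0.405769 = 15.5 days (vs. the pure-advection estimate x/v = 16.3 d).

15.5 days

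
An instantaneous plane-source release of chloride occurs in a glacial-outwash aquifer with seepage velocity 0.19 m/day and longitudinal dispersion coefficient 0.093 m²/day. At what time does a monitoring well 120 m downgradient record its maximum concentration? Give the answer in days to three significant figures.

For the 1D instantaneous-source solution, setting ∂C/∂t = 0 at fixed x gives v²t² + 2Dt − x² = 0, so t = (√(D² + v²x²) − D)/v².
√(D² + v²x²) = √(0.093² + 0.19² × 120²) = 22.80; v² = 0.0361.
t = (22.80 − 0.093)/0.0361 = 629 days (vs. the pure-advection estimate x/v = 632 d).

629 days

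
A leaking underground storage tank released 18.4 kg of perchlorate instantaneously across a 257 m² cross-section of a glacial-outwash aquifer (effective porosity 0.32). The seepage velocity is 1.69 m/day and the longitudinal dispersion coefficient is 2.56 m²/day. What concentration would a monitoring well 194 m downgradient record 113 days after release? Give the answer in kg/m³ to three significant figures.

0.00368 kg/m³

For an instantaneous plane source, C(x,t) = M/(n_e·A·√(4πDt)) · exp(−(x−vt)²/(4Dt)), with n_e·A the pore (flow) area.
Plume center vt = 1.69 × 113 = 190.97 m, so the well at 194 m is 3.03 m downgradient of the peak.
√(4πDt) = 60.29 m, giving peak height M/(n_e·A·√(4πDt)) = 18.4/(0.32 × 257 × 60.29) = 0.003711 kg/m³.
(x−vt)²/(4Dt) = (3.03)²/(4 × 2.56 × 113) = 0.007934; exp(−0.007934) = 0.9921.
C = 0.003711 × 0.9921 = 0.00368 kg/m³.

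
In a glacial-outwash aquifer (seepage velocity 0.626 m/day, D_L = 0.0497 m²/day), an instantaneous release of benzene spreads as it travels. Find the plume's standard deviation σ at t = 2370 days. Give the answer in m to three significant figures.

15.3 m

Dispersive spreading gives a Gaussian with σ² = 2Dt; advection only shifts the center.
σ = √(2 × 0.0497 × 2370) = 15.3 m.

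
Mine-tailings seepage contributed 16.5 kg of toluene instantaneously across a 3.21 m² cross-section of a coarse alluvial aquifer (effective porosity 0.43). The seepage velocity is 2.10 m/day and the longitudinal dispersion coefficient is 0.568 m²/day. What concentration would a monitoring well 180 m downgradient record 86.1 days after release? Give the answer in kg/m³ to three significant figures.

For an instantaneous plane source, C(x,t) = M/(n_e·A·√(4πDt)) · exp(−(x−vt)²/(4Dt)), with n_e·A the pore (flow) area.
Plume center vt = 2.10 × 86.1 = 180.81 m, so the well at 180 m is 0.81 m upgradient of the peak.
√(4πDt) = 24.79 m, giving peak height M/(n_e·A·√(4πDt)) = 16.5/(0.43 × 3.21 × 24.79) = 0.4822 kg/m³.
(x−vt)²/(4Dt) = (-0.81)²/(4 × 0.568 × 86.1) = 0.003354; exp(−0.003354) = 0.9967.
C = 0.4822 × 0.9967 = 0.481 kg/m³.

0.481 kg/m³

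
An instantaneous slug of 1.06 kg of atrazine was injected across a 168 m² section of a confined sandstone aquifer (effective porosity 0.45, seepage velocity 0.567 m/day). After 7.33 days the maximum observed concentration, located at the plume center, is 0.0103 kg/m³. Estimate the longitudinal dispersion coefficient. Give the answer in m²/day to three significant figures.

At the plume center C_max = M/(n_e·A·√(4πDt)), so D = M²/(4πt·(n_e·A·C_max)²).
n_e·A·C_max = 0.45 × 168 × 0.0103 = 0.7787 kg/m.
D = 1.06²/(4π × 7.33 × 0.7787²) = 0.0201 m²/day.

0.0201 m²/day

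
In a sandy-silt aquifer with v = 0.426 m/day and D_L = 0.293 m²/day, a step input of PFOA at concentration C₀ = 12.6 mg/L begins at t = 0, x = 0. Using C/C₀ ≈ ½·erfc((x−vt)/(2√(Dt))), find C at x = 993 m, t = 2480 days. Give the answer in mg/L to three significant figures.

For a continuous step input, C/C₀ ≈ ½·erfc((x−vt)/(2√(Dt))).
vt = 0.426 × 2480 = 1056.48 m and 2√(Dt) = 2√(0.293 × 2480) = 53.91 m.
Argument (x−vt)/(2√(Dt)) = (993 − 1056.48)/53.91 = -1.178; ½·erfc(-1.178) = 0.9521.
C = 12.6 × 0.9521 = 12.0 mg/L.

12.0 mg/L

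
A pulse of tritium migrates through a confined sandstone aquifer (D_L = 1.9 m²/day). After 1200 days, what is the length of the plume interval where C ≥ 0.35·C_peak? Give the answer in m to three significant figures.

196 m

The plume is Gaussian with σ = √(2Dt) = √(2 × 1.9 × 1200) = 67.53 m.
C/C_peak = exp(−Δx²/(2σ²)) = 0.35 ⇒ Δx = σ·√(−2 ln 0.35) = 67.53 × 1.449 = 97.85 m.
Width = 2Δx = 196 m.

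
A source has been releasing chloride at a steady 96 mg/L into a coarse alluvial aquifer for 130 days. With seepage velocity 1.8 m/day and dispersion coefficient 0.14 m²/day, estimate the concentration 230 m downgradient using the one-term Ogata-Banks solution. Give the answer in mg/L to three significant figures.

71.6 mg/L

For a continuous step input, C/C₀ ≈ ½·erfc((x−vt)/(2√(Dt))).
vt = 1.8 × 130 = 234 m and 2√(Dt) = 2√(0.14 × 130) = 8.532 m.
Argument (x−vt)/(2√(Dt)) = (230 − 234)/8.532 = -0.4688; ½·erfc(-0.4688) = 0.7463.
C = 96 × 0.7463 = 71.6 mg/L.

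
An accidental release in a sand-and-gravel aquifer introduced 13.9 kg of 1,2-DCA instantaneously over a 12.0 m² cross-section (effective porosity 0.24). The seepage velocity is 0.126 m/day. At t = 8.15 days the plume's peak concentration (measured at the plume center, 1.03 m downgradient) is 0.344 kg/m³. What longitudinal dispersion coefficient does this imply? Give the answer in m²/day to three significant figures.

1.92 m²/day

At the plume center C_max = M/(n_e·A·√(4πDt)), so D = M²/(4πt·(n_e·A·C_max)²).
n_e·A·C_max = 0.24 × 12.0 × 0.344 = 0.9907 kg/m.
D = 13.9²/(4π × 8.15 × 0.9907²) = 1.92 m²/day.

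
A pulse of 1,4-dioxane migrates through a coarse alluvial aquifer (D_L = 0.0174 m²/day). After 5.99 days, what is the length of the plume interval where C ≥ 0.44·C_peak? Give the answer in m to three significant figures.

The plume is Gaussian with σ = √(2Dt) = √(2 × 0.0174 × 5.99) = 0.4566 m.
C/C_peak = exp(−Δx²/(2σ²)) = 0.44 ⇒ Δx = σ·√(−2 ln 0.44) = 0.4566 × 1.281 = 0.5849 m.
Width = 2Δx = 1.17 m.

1.17 m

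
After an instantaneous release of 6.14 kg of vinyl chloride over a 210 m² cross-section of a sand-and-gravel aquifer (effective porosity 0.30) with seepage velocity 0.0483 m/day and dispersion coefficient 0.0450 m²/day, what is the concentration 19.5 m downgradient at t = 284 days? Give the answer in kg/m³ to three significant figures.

0.00400 kg/m³

For an instantaneous plane source, C(x,t) = M/(n_e·A·√(4πDt)) · exp(−(x−vt)²/(4Dt)), with n_e·A the pore (flow) area.
Plume center vt = 0.0483 × 284 = 13.7172 m, so the well at 19.5 m is 5.7828 m downgradient of the peak.
√(4πDt) = 12.67 m, giving peak height M/(n_e·A·√(4πDt)) = 6.14/(0.30 × 210 × 12.67) = 0.007692 kg/m³.
(x−vt)²/(4Dt) = (5.7828)²/(4 × 0.0450 × 284) = 0.6542; exp(−0.6542) = 0.5199.
C = 0.007692 × 0.5199 = 0.00400 kg/m³.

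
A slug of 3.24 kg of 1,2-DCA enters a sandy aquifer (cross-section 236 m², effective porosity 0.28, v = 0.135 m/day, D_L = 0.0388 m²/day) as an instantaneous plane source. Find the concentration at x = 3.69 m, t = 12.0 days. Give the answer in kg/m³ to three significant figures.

0.00203 kg/m³

For an instantaneous plane source, C(x,t) = M/(n_e·A·√(4πDt)) · exp(−(x−vt)²/(4Dt)), with n_e·A the pore (flow) area.
Plume center vt = 0.135 × 12.0 = 1.62 m, so the well at 3.69 m is 2.07 m downgradient of the peak.
√(4πDt) = 2.419 m, giving peak height M/(n_e·A·√(4πDt)) = 3.24/(0.28 × 236 × 2.419) = 0.02027 kg/m³.
(x−vt)²/(4Dt) = (2.07)²/(4 × 0.0388 × 12.0) = 2.301; exp(−2.301) = 0.1002.
C = 0.02027 × 0.1002 = 0.00203 kg/m³.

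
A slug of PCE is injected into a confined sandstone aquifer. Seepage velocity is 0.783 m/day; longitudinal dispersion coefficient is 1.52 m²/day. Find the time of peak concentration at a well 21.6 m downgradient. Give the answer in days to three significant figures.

For the 1D instantaneous-source solution, setting ∂C/∂t = 0 at fixed x gives v²t² + 2Dt − x² = 0, so t = (√(D² + v²x²) − D)/v².
√(D² + v²x²) = √(1.52² + 0.783² × 21.6²) = 16.98; v² = 0.613089.
t = (16.98 − 1.52)/0.613089 = 25.2 days (vs. the pure-advection estimate x/v = 27.6 d).

25.2 days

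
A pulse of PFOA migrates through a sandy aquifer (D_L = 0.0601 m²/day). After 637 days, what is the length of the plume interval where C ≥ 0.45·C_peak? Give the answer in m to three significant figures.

The plume is Gaussian with σ = √(2Dt) = √(2 × 0.0601 × 637) = 8.750 m.
C/C_peak = exp(−Δx²/(2σ²)) = 0.45 ⇒ Δx = σ·√(−2 ln 0.45) = 8.750 × 1.264 = 11.06 m.
Width = 2Δx = 22.1 m.

22.1 m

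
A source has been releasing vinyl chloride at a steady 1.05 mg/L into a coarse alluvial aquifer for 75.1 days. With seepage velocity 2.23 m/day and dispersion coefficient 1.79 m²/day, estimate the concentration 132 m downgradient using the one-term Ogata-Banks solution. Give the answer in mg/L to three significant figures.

For a continuous step input, C/C₀ ≈ ½·erfc((x−vt)/(2√(Dt))).
vt = 2.23 × 75.1 = 167.473 m and 2√(Dt) = 2√(1.79 × 75.1) = 23.19 m.
Argument (x−vt)/(2√(Dt)) = (132 − 167.473)/23.19 = -1.530; ½·erfc(-1.530) = 0.9848.
C = 1.05 × 0.9848 = 1.03 mg/L.

1.03 mg/L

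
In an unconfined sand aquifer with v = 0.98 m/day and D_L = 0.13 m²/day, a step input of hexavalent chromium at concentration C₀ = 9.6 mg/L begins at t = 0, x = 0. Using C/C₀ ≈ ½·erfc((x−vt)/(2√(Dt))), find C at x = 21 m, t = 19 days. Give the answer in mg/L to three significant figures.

1.36 mg/L

For a continuous step input, C/C₀ ≈ ½·erfc((x−vt)/(2√(Dt))).
vt = 0.98 × 19 = 18.62 m and 2√(Dt) = 2√(0.13 × 19) = 3.143 m.
Argument (x−vt)/(2√(Dt)) = (21 − 18.62)/3.143 = 0.7572; ½·erfc(0.7572) = 0.1421.
C = 9.6 × 0.1421 = 1.36 mg/L.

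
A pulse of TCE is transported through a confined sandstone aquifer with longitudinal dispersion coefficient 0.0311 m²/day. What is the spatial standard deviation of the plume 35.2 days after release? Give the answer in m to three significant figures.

1.48 m

Dispersive spreading gives a Gaussian with σ² = 2Dt; advection only shifts the center.
σ = √(2 × 0.0311 × 35.2) = 1.48 m.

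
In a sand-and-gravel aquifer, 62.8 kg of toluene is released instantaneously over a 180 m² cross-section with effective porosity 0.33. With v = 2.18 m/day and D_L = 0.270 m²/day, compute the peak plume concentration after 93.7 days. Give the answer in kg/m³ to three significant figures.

The peak of an instantaneous 1D plume sits at x = vt; there the Gaussian factor is 1 and C_max = M/(n_e·A·√(4πDt)), where n_e·A is the pore area the mass is dissolved in.
√(4πDt) = √(4π × 0.270 × 93.7) = 17.83 m, so C_max = 62.8/(0.33 × 180 × 17.83) = 0.0593 kg/m³.

0.0593 kg/m³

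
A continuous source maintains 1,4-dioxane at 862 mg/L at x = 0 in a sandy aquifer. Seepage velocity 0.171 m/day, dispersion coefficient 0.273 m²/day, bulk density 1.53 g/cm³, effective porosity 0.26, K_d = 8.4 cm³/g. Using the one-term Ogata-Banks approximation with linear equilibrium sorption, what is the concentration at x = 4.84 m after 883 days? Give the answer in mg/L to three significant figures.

237 mg/L

Retardation factor R = 1 + ρ_b·K_d/n = 1 + 1.53 × 8.4/0.26 = 50.43.
Sorption retards both mechanisms: v_R = v/R = 0.003391 m/day, D_R = D/R = 0.005413 m²/day.
v_R·t = 0.003391 × 883 = 2.994253 m; 2√(D_R t) = 4.372 m; argument = (4.84 − 2.994253)/4.372 = 0.4222.
C = C₀ × ½·erfc(0.4222) = 862 × 0.2752 = 237 mg/L.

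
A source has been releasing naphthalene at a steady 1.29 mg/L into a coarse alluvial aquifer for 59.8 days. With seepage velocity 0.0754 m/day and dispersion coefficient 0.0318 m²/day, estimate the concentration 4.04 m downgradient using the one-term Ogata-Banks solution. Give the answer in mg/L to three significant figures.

0.768 mg/L

For a continuous step input, C/C₀ ≈ ½·erfc((x−vt)/(2√(Dt))).
vt = 0.0754 × 59.8 = 4.50892 m and 2√(Dt) = 2√(0.0318 × 59.8) = 2.758 m.
Argument (x−vt)/(2√(Dt)) = (4.04 − 4.50892)/2.758 = -0.1700; ½·erfc(-0.1700) = 0.5950.
C = 1.29 × 0.5950 = 0.768 mg/L.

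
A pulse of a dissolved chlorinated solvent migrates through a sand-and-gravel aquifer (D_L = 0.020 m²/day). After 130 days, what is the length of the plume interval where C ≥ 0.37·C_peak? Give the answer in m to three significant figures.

6.43 m

The plume is Gaussian with σ = √(2Dt) = √(2 × 0.020 × 130) = 2.280 m.
C/C_peak = exp(−Δx²/(2σ²)) = 0.37 ⇒ Δx = σ·√(−2 ln 0.37) = 2.280 × 1.410 = 3.215 m.
Width = 2Δx = 6.43 m.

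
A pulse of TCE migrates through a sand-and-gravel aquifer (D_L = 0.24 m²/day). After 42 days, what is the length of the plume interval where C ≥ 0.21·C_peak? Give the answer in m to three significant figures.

The plume is Gaussian with σ = √(2Dt) = √(2 × 0.24 × 42) = 4.490 m.
C/C_peak = exp(−Δx²/(2σ²)) = 0.21 ⇒ Δx = σ·√(−2 ln 0.21) = 4.490 × 1.767 = 7.934 m.
Width = 2Δx = 15.9 m.

15.9 m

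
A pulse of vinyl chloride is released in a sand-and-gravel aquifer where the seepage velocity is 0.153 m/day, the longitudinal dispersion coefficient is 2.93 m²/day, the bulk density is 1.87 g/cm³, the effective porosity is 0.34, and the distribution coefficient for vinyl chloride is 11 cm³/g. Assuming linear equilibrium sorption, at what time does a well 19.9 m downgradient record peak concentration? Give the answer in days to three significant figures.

Retardation factor R = 1 + ρ_b·K_d/n = 1 + 1.87 × 11/0.34 = 61.50.
Sorption retards both mechanisms: v_R = v/R = 0.002488 m/day, D_R = D/R = 0.04764 m²/day.
Peak time from v_R²t² + 2D_R t − x² = 0: t = (√(D_R² + v_R²x²) − D_R)/v_R².
√(D_R² + v_R²x²) = √(0.04764² + 0.002488² × 19.9²) = 0.06871; v_R² = 6.190e-06.
t = (0.06871 − 0.04764)/6.190e-06 = 3400 days.

3400 days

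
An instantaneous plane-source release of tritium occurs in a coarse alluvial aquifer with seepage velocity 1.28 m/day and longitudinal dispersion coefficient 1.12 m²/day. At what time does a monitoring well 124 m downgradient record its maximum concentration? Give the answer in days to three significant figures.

For the 1D instantaneous-source solution, setting ∂C/∂t = 0 at fixed x gives v²t² + 2Dt − x² = 0, so t = (√(D² + v²x²) − D)/v².
√(D² + v²x²) = √(1.12² + 1.28² × 124²) = 158.7; v² = 1.6384.
t = (158.7 − 1.12)/1.6384 = 96.2 days (vs. the pure-advection estimate x/v = 96.9 d).

96.2 days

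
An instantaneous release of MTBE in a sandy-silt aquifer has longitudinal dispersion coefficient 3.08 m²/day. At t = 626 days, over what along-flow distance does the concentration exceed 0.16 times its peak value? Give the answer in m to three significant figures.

The plume is Gaussian with σ = √(2Dt) = √(2 × 3.08 × 626) = 62.10 m.
C/C_peak = exp(−Δx²/(2σ²)) = 0.16 ⇒ Δx = σ·√(−2 ln 0.16) = 62.10 × 1.914 = 118.9 m.
Width = 2Δx = 238 m.

238 m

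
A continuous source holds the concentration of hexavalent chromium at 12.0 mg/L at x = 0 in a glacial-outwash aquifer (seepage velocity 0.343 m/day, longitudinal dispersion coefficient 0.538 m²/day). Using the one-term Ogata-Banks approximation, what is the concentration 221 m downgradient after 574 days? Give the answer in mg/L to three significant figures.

For a continuous step input, C/C₀ ≈ ½·erfc((x−vt)/(2√(Dt))).
vt = 0.343 × 574 = 196.882 m and 2√(Dt) = 2√(0.538 × 574) = 35.15 m.
Argument (x−vt)/(2√(Dt)) = (221 − 196.882)/35.15 = 0.6861; ½·erfc(0.6861) = 0.1660.
C = 12.0 × 0.1660 = 1.99 mg/L.

1.99 mg/L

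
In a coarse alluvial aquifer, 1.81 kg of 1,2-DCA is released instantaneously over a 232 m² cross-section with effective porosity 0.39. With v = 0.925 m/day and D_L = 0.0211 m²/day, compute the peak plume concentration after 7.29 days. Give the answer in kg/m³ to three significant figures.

The peak of an instantaneous 1D plume sits at x = vt; there the Gaussian factor is 1 and C_max = M/(n_e·A·√(4πDt)), where n_e·A is the pore area the mass is dissolved in.
√(4πDt) = √(4π × 0.0211 × 7.29) = 1.390 m, so C_max = 1.81/(0.39 × 232 × 1.390) = 0.0144 kg/m³.

0.0144 kg/m³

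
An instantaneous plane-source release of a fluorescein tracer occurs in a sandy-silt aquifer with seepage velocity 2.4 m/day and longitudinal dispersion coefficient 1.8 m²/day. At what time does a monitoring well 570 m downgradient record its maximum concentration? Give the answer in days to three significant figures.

237 days

For the 1D instantaneous-source solution, setting ∂C/∂t = 0 at fixed x gives v²t² + 2Dt − x² = 0, so t = (√(D² + v²x²) − D)/v².
√(D² + v²x²) = √(1.8² + 2.4² × 570²) = 1368; v² = 5.76.
t = (1368 − 1.8)/5.76 = 237 days (vs. the pure-advection estimate x/v = 238 d).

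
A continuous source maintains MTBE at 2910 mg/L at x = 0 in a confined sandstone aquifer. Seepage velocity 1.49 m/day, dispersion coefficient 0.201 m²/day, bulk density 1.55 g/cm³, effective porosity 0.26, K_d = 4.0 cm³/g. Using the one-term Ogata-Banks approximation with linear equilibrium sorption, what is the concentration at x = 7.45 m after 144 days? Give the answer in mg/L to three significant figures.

2270 mg/L

Retardation factor R = 1 + ρ_b·K_d/n = 1 + 1.55 × 4.0/0.26 = 24.85.
Sorption retards both mechanisms: v_R = v/R = 0.05996 m/day, D_R = D/R = 0.008089 m²/day.
v_R·t = 0.05996 × 144 = 8.63424 m; 2√(D_R t) = 2.159 m; argument = (7.45 − 8.63424)/2.159 = -0.5485.
C = C₀ × ½·erfc(-0.5485) = 2910 × 0.7810 = 2270 mg/L.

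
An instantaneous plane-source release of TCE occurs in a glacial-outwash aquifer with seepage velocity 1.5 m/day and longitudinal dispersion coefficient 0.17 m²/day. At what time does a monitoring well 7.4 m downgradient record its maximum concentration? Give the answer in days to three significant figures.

4.86 days

For the 1D instantaneous-source solution, setting ∂C/∂t = 0 at fixed x gives v²t² + 2Dt − x² = 0, so t = (√(D² + v²x²) − D)/v².
√(D² + v²x²) = √(0.17² + 1.5² × 7.4²) = 11.10; v² = 2.25.
t = (11.10 − 0.17)/2.25 = 4.86 days (vs. the pure-advection estimate x/v = 4.93 d).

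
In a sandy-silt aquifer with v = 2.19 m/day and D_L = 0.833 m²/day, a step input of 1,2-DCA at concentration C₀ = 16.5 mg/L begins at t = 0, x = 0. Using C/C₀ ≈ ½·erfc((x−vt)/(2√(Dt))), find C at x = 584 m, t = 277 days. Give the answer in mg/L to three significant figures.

14.1 mg/L

For a continuous step input, C/C₀ ≈ ½·erfc((x−vt)/(2√(Dt))).
vt = 2.19 × 277 = 606.63 m and 2√(Dt) = 2√(0.833 × 277) = 30.38 m.
Argument (x−vt)/(2√(Dt)) = (584 − 606.63)/30.38 = -0.7449; ½·erfc(-0.7449) = 0.8539.
C = 16.5 × 0.8539 = 14.1 mg/L.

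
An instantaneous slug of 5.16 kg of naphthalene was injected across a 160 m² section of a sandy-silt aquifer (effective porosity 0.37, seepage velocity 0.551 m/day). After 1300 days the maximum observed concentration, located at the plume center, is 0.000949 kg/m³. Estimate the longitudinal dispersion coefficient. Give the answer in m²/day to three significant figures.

At the plume center C_max = M/(n_e·A·√(4πDt)), so D = M²/(4πt·(n_e·A·C_max)²).
n_e·A·C_max = 0.37 × 160 × 0.000949 = 0.05618 kg/m.
D = 5.16²/(4π × 1300 × 0.05618²) = 0.516 m²/day.

0.516 m²/day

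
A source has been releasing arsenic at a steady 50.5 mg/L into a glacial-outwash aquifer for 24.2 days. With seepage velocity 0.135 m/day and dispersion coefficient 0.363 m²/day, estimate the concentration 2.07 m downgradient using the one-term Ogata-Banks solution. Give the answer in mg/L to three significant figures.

30.9 mg/L

For a continuous step input, C/C₀ ≈ ½·erfc((x−vt)/(2√(Dt))).
vt = 0.135 × 24.2 = 3.267 m and 2√(Dt) = 2√(0.363 × 24.2) = 5.928 m.
Argument (x−vt)/(2√(Dt)) = (2.07 − 3.267)/5.928 = -0.2019; ½·erfc(-0.2019) = 0.6124.
C = 50.5 × 0.6124 = 30.9 mg/L.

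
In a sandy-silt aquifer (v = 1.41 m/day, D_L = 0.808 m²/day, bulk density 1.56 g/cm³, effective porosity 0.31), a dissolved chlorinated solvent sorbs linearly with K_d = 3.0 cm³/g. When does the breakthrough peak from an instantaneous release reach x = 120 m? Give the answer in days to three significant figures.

Retardation factor R = 1 + ρ_b·K_d/n = 1 + 1.56 × 3.0/0.31 = 16.10.
Sorption retards both mechanisms: v_R = v/R = 0.08758 m/day, D_R = D/R = 0.05019 m²/day.
Peak time from v_R²t² + 2D_R t − x² = 0: t = (√(D_R² + v_R²x²) − D_R)/v_R².
√(D_R² + v_R²x²) = √(0.05019² + 0.08758² × 120²) = 10.51; v_R² = 0.007670.
t = (10.51 − 0.05019)/0.007670 = 1360 days.

1360 days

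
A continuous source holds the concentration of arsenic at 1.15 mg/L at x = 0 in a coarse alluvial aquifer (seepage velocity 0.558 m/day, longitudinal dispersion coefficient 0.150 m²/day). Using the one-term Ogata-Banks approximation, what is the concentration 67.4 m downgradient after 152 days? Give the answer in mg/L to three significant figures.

For a continuous step input, C/C₀ ≈ ½·erfc((x−vt)/(2√(Dt))).
vt = 0.558 × 152 = 84.816 m and 2√(Dt) = 2√(0.150 × 152) = 9.550 m.
Argument (x−vt)/(2√(Dt)) = (67.4 − 84.816)/9.550 = -1.824; ½·erfc(-1.824) = 0.9951.
C = 1.15 × 0.9951 = 1.14 mg/L.

1.14 mg/L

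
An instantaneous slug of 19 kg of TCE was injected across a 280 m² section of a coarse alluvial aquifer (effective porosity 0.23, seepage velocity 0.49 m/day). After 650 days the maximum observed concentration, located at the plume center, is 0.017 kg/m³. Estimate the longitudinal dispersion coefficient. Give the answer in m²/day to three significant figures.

0.0369 m²/day

At the plume center C_max = M/(n_e·A·√(4πDt)), so D = M²/(4πt·(n_e·A·C_max)²).
n_e·A·C_max = 0.23 × 280 × 0.017 = 1.095 kg/m.
D = 19²/(4π × 650 × 1.095²) = 0.0369 m²/day.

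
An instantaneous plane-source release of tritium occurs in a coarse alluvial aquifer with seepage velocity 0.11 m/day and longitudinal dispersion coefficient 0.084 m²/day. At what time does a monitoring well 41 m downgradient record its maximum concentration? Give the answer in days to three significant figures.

366 days

For the 1D instantaneous-source solution, setting ∂C/∂t = 0 at fixed x gives v²t² + 2Dt − x² = 0, so t = (√(D² + v²x²) − D)/v².
√(D² + v²x²) = √(0.084² + 0.11² × 41²) = 4.511; v² = 0.0121.
t = (4.511 − 0.084)/0.0121 = 366 days (vs. the pure-advection estimate x/v = 373 d).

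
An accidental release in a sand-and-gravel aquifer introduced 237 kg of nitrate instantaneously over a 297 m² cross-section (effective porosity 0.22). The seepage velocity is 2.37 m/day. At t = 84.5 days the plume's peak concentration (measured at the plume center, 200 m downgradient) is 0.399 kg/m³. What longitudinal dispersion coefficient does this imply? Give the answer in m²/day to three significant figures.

At the plume center C_max = M/(n_e·A·√(4πDt)), so D = M²/(4πt·(n_e·A·C_max)²).
n_e·A·C_max = 0.22 × 297 × 0.399 = 26.07 kg/m.
D = 237²/(4π × 84.5 × 26.07²) = 0.0778 m²/day.

0.0778 m²/day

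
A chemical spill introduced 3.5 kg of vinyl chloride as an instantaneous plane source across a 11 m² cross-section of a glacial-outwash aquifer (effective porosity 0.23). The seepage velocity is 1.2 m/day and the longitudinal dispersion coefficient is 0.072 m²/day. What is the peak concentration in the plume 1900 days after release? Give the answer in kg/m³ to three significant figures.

0.0334 kg/m³

The peak of an instantaneous 1D plume sits at x = vt; there the Gaussian factor is 1 and C_max = M/(n_e·A·√(4πDt)), where n_e·A is the pore area the mass is dissolved in.
√(4πDt) = √(4π × 0.072 × 1900) = 41.46 m, so C_max = 3.5/(0.23 × 11 × 41.46) = 0.0334 kg/m³.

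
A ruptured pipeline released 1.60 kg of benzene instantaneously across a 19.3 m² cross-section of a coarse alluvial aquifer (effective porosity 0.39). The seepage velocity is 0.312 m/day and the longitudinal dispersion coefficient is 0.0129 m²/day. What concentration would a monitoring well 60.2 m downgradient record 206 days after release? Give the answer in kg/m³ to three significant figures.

0.00773 kg/m³

For an instantaneous plane source, C(x,t) = M/(n_e·A·√(4πDt)) · exp(−(x−vt)²/(4Dt)), with n_e·A the pore (flow) area.
Plume center vt = 0.312 × 206 = 64.272 m, so the well at 60.2 m is 4.072 m upgradient of the peak.
√(4πDt) = 5.779 m, giving peak height M/(n_e·A·√(4πDt)) = 1.60/(0.39 × 19.3 × 5.779) = 0.03678 kg/m³.
(x−vt)²/(4Dt) = (-4.072)²/(4 × 0.0129 × 206) = 1.560; exp(−1.560) = 0.2101.
C = 0.03678 × 0.2101 = 0.00773 kg/m³.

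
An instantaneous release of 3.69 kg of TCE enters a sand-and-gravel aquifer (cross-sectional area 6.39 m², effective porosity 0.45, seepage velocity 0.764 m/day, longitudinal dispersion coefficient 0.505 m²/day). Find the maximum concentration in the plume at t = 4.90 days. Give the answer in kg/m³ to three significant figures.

The peak of an instantaneous 1D plume sits at x = vt; there the Gaussian factor is 1 and C_max = M/(n_e·A·√(4πDt)), where n_e·A is the pore area the mass is dissolved in.
√(4πDt) = √(4π × 0.505 × 4.90) = 5.576 m, so C_max = 3.69/(0.45 × 6.39 × 5.576) = 0.230 kg/m³.

0.230 kg/m³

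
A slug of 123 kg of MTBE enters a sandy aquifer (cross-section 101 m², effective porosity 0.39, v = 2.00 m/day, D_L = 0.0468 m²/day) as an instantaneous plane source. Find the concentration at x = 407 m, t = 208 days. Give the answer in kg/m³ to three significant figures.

For an instantaneous plane source, C(x,t) = M/(n_e·A·√(4πDt)) · exp(−(x−vt)²/(4Dt)), with n_e·A the pore (flow) area.
Plume center vt = 2.00 × 208 = 416 m, so the well at 407 m is 9 m upgradient of the peak.
√(4πDt) = 11.06 m, giving peak height M/(n_e·A·√(4πDt)) = 123/(0.39 × 101 × 11.06) = 0.2823 kg/m³.
(x−vt)²/(4Dt) = (-9)²/(4 × 0.0468 × 208) = 2.080; exp(−2.080) = 0.1249.
C = 0.2823 × 0.1249 = 0.0353 kg/m³.

0.0353 kg/m³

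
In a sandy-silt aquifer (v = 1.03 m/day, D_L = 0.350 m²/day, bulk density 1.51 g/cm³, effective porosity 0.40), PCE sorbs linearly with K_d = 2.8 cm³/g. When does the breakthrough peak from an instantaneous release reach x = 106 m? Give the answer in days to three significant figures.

Retardation factor R = 1 + ρ_b·K_d/n = 1 + 1.51 × 2.8/0.40 = 11.57.
Sorption retards both mechanisms: v_R = v/R = 0.08902 m/day, D_R = D/R = 0.03025 m²/day.
Peak time from v_R²t² + 2D_R t − x² = 0: t = (√(D_R² + v_R²x²) − D_R)/v_R².
√(D_R² + v_R²x²) = √(0.03025² + 0.08902² × 106²) = 9.436; v_R² = 0.007925.
t = (9.436 − 0.03025)/0.007925 = 1190 days.

1190 days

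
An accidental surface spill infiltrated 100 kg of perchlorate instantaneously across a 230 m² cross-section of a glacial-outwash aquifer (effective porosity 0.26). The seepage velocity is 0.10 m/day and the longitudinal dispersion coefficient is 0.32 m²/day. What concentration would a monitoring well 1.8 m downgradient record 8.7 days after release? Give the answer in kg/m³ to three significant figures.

For an instantaneous plane source, C(x,t) = M/(n_e·A·√(4πDt)) · exp(−(x−vt)²/(4Dt)), with n_e·A the pore (flow) area.
Plume center vt = 0.10 × 8.7 = 0.87 m, so the well at 1.8 m is 0.93 m downgradient of the peak.
√(4πDt) = 5.915 m, giving peak height M/(n_e·A·√(4πDt)) = 100/(0.26 × 230 × 5.915) = 0.2827 kg/m³.
(x−vt)²/(4Dt) = (0.93)²/(4 × 0.32 × 8.7) = 0.07767; exp(−0.07767) = 0.9253.
C = 0.2827 × 0.9253 = 0.262 kg/m³.

0.262 kg/m³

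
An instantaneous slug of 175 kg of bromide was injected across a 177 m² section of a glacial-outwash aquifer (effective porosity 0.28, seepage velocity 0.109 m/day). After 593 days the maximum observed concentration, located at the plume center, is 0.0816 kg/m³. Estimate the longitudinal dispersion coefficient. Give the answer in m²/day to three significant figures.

At the plume center C_max = M/(n_e·A·√(4πDt)), so D = M²/(4πt·(n_e·A·C_max)²).
n_e·A·C_max = 0.28 × 177 × 0.0816 = 4.044 kg/m.
D = 175²/(4π × 593 × 4.044²) = 0.251 m²/day.

0.251 m²/day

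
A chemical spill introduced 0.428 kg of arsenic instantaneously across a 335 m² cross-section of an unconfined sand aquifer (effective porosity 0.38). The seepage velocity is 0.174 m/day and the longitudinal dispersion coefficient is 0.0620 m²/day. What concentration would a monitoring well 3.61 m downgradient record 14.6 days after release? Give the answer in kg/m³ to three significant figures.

For an instantaneous plane source, C(x,t) = M/(n_e·A·√(4πDt)) · exp(−(x−vt)²/(4Dt)), with n_e·A the pore (flow) area.
Plume center vt = 0.174 × 14.6 = 2.5404 m, so the well at 3.61 m is 1.0696 m downgradient of the peak.
√(4πDt) = 3.373 m, giving peak height M/(n_e·A·√(4πDt)) = 0.428/(0.38 × 335 × 3.373) = 0.0009968 kg/m³.
(x−vt)²/(4Dt) = (1.0696)²/(4 × 0.0620 × 14.6) = 0.3160; exp(−0.3160) = 0.7291.
C = 0.0009968 × 0.7291 = 0.000727 kg/m³.

0.000727 kg/m³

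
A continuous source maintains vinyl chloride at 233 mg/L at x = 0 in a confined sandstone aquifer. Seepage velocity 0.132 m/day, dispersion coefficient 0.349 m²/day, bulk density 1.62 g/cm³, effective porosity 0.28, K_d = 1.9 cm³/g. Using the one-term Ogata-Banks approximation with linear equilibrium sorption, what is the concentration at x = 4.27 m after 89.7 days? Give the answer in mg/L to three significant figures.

Retardation factor R = 1 + ρ_b·K_d/n = 1 + 1.62 × 1.9/0.28 = 11.99.
Sorption retards both mechanisms: v_R = v/R = 0.01101 m/day, D_R = D/R = 0.02911 m²/day.
v_R·t = 0.01101 × 89.7 = 0.987597 m; 2√(D_R t) = 3.232 m; argument = (4.27 − 0.987597)/3.232 = 1.016.
C = C₀ × ½·erfc(1.016) = 233 × 0.07538 = 17.6 mg/L.

17.6 mg/L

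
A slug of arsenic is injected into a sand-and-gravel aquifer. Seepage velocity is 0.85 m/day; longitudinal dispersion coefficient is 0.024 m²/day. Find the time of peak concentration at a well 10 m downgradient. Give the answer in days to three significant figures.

11.7 days

For the 1D instantaneous-source solution, setting ∂C/∂t = 0 at fixed x gives v²t² + 2Dt − x² = 0, so t = (√(D² + v²x²) − D)/v².
√(D² + v²x²) = √(0.024² + 0.85² × 10²) = 8.500; v² = 0.7225.
t = (8.500 − 0.024)/0.7225 = 11.7 days (vs. the pure-advection estimate x/v = 11.8 d).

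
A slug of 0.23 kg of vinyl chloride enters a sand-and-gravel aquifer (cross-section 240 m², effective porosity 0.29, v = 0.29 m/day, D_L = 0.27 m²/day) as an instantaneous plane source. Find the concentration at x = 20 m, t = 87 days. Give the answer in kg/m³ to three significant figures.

For an instantaneous plane source, C(x,t) = M/(n_e·A·√(4πDt)) · exp(−(x−vt)²/(4Dt)), with n_e·A the pore (flow) area.
Plume center vt = 0.29 × 87 = 25.23 m, so the well at 20 m is 5.23 m upgradient of the peak.
√(4πDt) = 17.18 m, giving peak height M/(n_e·A·√(4πDt)) = 0.23/(0.29 × 240 × 17.18) = 0.0001924 kg/m³.
(x−vt)²/(4Dt) = (-5.23)²/(4 × 0.27 × 87) = 0.2911; exp(−0.2911) = 0.7474.
C = 0.0001924 × 0.7474 = 0.000144 kg/m³.

0.000144 kg/m³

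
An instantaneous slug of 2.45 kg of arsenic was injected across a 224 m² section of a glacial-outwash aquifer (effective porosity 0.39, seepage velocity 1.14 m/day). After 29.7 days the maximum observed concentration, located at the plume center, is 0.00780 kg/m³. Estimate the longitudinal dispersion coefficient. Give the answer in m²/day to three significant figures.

At the plume center C_max = M/(n_e·A·√(4πDt)), so D = M²/(4πt·(n_e·A·C_max)²).
n_e·A·C_max = 0.39 × 224 × 0.00780 = 0.6814 kg/m.
D = 2.45²/(4π × 29.7 × 0.6814²) = 0.0346 m²/day.

0.0346 m²/day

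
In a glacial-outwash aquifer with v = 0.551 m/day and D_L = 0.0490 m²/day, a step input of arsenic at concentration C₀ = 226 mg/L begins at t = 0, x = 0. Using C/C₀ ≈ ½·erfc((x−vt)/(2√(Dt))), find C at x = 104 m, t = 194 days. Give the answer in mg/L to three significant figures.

169 mg/L

For a continuous step input, C/C₀ ≈ ½·erfc((x−vt)/(2√(Dt))).
vt = 0.551 × 194 = 106.894 m and 2√(Dt) = 2√(0.0490 × 194) = 6.166 m.
Argument (x−vt)/(2√(Dt)) = (104 − 106.894)/6.166 = -0.4693; ½·erfc(-0.4693) = 0.7466.
C = 226 × 0.7466 = 169 mg/L.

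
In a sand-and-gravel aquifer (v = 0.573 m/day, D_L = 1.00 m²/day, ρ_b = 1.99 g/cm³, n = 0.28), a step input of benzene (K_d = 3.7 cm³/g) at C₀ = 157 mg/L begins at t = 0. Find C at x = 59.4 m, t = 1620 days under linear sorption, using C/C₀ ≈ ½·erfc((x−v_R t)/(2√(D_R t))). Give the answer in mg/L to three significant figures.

Retardation factor R = 1 + ρ_b·K_d/n = 1 + 1.99 × 3.7/0.28 = 27.30.
Sorption retards both mechanisms: v_R = v/R = 0.02099 m/day, D_R = D/R = 0.03663 m²/day.
v_R·t = 0.02099 × 1620 = 34.0038 m; 2√(D_R t) = 15.41 m; argument = (59.4 − 34.0038)/15.41 = 1.648.
C = C₀ × ½·erfc(1.648) = 157 × 0.009887 = 1.55 mg/L.

1.55 mg/L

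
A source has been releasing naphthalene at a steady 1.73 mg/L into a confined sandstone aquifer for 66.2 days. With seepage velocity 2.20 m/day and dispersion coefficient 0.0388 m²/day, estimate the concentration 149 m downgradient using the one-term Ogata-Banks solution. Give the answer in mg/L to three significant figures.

0.120 mg/L

For a continuous step input, C/C₀ ≈ ½·erfc((x−vt)/(2√(Dt))).
vt = 2.20 × 66.2 = 145.64 m and 2√(Dt) = 2√(0.0388 × 66.2) = 3.205 m.
Argument (x−vt)/(2√(Dt)) = (149 − 145.64)/3.205 = 1.048; ½·erfc(1.048) = 0.06916.
C = 1.73 × 0.06916 = 0.120 mg/L.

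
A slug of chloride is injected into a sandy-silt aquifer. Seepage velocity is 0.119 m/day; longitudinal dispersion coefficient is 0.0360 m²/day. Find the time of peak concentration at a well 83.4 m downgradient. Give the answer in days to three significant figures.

For the 1D instantaneous-source solution, setting ∂C/∂t = 0 at fixed x gives v²t² + 2Dt − x² = 0, so t = (√(D² + v²x²) − D)/v².
√(D² + v²x²) = √(0.0360² + 0.119² × 83.4²) = 9.925; v² = 0.014161.
t = (9.925 − 0.0360)/0.014161 = 698 days (vs. the pure-advection estimate x/v = 701 d).

698 days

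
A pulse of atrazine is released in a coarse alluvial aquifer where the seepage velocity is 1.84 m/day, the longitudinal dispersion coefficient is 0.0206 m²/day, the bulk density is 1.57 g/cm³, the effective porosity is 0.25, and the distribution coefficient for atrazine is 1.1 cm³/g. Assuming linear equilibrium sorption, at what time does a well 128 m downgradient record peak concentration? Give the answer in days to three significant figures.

550 days

Retardation factor R = 1 + ρ_b·K_d/n = 1 + 1.57 × 1.1/0.25 = 7.908.
Sorption retards both mechanisms: v_R = v/R = 0.2327 m/day, D_R = D/R = 0.002605 m²/day.
Peak time from v_R²t² + 2D_R t − x² = 0: t = (√(D_R² + v_R²x²) − D_R)/v_R².
√(D_R² + v_R²x²) = √(0.002605² + 0.2327² × 128²) = 29.79; v_R² = 0.05415.
t = (29.79 − 0.002605)/0.05415 = 550 days.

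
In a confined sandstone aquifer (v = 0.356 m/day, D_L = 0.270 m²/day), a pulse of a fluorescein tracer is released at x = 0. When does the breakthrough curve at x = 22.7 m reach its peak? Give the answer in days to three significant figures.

For the 1D instantaneous-source solution, setting ∂C/∂t = 0 at fixed x gives v²t² + 2Dt − x² = 0, so t = (√(D² + v²x²) − D)/v².
√(D² + v²x²) = √(0.270² + 0.356² × 22.7²) = 8.086; v² = 0.126736.
t = (8.086 − 0.270)/0.126736 = 61.7 days (vs. the pure-advection estimate x/v = 63.8 d).

61.7 days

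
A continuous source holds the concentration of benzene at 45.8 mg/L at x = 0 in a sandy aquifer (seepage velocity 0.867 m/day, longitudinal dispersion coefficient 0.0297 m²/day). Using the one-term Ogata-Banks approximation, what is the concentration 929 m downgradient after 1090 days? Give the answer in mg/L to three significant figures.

44.7 mg/L

For a continuous step input, C/C₀ ≈ ½·erfc((x−vt)/(2√(Dt))).
vt = 0.867 × 1090 = 945.03 m and 2√(Dt) = 2√(0.0297 × 1090) = 11.38 m.
Argument (x−vt)/(2√(Dt)) = (929 − 945.03)/11.38 = -1.409; ½·erfc(-1.409) = 0.9768.
C = 45.8 × 0.9768 = 44.7 mg/L.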